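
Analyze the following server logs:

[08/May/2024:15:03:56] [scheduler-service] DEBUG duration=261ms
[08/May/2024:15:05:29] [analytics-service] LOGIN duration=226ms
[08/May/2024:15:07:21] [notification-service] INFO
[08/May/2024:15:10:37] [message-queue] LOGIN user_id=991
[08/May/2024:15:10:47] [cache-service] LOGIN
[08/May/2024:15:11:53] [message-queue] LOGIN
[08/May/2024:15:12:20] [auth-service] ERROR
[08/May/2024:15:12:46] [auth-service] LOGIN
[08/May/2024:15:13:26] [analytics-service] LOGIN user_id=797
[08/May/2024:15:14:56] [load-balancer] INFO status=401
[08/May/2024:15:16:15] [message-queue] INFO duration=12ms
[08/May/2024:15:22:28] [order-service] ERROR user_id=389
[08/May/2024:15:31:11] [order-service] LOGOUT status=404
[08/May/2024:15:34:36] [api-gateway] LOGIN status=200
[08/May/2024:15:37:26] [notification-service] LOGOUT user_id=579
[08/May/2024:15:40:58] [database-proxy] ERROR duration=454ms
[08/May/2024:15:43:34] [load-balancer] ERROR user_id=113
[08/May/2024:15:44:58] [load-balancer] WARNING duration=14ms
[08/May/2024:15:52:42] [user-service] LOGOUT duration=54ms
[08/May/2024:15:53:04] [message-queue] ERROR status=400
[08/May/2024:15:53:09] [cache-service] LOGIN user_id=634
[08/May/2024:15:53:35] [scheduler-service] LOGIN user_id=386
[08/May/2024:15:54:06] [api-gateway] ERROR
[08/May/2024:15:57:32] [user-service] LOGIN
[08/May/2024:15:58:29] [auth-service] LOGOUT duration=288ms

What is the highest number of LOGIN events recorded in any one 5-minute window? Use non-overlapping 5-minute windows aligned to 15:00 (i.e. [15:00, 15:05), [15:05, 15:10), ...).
5

To find the burst window:

1. Divide the log period into non-overlapping 5-minute windows starting at 15:00
2. Count LOGIN events in each window
3. Find the window with maximum count
4. Maximum events in a window: 5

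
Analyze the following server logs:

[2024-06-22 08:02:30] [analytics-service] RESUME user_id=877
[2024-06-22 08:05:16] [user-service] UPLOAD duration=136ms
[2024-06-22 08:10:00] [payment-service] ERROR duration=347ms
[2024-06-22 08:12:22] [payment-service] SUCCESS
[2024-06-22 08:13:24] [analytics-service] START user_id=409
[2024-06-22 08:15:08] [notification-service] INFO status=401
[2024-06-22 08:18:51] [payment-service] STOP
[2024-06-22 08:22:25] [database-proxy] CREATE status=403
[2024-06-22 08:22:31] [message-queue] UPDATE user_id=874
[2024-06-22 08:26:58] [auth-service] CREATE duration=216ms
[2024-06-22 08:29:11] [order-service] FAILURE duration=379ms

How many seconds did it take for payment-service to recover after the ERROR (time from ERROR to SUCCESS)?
142

To calculate recovery time:

1. Find ERROR event for payment-service: 2024-06-22 08:10:00
2. Find next SUCCESS event for payment-service: 2024-06-22 08:12:22
3. Recovery time: 2024-06-22 08:12:22 - 2024-06-22 08:10:00 = 142 seconds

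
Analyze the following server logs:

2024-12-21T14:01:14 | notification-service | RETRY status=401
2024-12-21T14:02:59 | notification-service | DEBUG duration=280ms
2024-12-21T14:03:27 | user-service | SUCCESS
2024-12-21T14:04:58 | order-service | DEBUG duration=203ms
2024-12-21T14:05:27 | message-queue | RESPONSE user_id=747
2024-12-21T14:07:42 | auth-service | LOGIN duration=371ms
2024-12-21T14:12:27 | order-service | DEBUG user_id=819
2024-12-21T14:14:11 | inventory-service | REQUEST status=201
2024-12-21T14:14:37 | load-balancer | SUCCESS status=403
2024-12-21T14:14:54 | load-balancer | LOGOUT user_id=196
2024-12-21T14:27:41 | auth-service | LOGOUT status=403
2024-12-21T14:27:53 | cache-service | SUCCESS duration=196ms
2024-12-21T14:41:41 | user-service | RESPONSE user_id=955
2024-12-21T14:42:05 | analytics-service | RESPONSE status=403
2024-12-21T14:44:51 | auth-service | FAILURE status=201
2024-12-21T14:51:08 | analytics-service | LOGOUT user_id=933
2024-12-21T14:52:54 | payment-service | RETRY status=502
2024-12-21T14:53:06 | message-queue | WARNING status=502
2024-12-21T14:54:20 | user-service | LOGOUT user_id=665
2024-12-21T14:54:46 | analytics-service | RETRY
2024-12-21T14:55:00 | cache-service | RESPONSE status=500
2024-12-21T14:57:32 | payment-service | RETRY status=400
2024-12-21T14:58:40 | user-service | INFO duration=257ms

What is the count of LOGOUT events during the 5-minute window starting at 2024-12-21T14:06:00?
0

To count events in the time window:

1. Window boundaries: 2024-12-21T14:06:00 to 2024-12-21T14:11:00
2. Filter for LOGOUT events within this window
3. Count matching events: 0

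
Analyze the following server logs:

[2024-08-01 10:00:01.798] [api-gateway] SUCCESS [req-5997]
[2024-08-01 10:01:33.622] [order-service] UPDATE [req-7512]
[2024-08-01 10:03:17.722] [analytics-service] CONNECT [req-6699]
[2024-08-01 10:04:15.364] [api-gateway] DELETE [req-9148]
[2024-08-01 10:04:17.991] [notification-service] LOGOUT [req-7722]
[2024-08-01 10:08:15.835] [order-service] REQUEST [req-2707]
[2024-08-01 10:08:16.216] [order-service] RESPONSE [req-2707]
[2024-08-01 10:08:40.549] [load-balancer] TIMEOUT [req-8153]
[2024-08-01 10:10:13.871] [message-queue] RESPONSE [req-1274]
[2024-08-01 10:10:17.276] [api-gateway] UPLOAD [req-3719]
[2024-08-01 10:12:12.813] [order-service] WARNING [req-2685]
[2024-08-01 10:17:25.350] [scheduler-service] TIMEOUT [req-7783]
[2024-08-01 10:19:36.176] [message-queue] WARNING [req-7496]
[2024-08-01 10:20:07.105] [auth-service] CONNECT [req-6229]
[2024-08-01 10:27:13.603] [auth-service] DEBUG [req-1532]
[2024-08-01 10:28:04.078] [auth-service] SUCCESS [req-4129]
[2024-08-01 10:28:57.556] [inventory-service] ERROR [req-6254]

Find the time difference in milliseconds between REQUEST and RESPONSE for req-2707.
381

To calculate latency:

1. Find REQUEST with id req-2707: 2024-08-01 10:08:15.835
2. Find RESPONSE with id req-2707: 2024-08-01 10:08:16.216
3. Latency: 2024-08-01 10:08:16.216 - 2024-08-01 10:08:15.835 = 381ms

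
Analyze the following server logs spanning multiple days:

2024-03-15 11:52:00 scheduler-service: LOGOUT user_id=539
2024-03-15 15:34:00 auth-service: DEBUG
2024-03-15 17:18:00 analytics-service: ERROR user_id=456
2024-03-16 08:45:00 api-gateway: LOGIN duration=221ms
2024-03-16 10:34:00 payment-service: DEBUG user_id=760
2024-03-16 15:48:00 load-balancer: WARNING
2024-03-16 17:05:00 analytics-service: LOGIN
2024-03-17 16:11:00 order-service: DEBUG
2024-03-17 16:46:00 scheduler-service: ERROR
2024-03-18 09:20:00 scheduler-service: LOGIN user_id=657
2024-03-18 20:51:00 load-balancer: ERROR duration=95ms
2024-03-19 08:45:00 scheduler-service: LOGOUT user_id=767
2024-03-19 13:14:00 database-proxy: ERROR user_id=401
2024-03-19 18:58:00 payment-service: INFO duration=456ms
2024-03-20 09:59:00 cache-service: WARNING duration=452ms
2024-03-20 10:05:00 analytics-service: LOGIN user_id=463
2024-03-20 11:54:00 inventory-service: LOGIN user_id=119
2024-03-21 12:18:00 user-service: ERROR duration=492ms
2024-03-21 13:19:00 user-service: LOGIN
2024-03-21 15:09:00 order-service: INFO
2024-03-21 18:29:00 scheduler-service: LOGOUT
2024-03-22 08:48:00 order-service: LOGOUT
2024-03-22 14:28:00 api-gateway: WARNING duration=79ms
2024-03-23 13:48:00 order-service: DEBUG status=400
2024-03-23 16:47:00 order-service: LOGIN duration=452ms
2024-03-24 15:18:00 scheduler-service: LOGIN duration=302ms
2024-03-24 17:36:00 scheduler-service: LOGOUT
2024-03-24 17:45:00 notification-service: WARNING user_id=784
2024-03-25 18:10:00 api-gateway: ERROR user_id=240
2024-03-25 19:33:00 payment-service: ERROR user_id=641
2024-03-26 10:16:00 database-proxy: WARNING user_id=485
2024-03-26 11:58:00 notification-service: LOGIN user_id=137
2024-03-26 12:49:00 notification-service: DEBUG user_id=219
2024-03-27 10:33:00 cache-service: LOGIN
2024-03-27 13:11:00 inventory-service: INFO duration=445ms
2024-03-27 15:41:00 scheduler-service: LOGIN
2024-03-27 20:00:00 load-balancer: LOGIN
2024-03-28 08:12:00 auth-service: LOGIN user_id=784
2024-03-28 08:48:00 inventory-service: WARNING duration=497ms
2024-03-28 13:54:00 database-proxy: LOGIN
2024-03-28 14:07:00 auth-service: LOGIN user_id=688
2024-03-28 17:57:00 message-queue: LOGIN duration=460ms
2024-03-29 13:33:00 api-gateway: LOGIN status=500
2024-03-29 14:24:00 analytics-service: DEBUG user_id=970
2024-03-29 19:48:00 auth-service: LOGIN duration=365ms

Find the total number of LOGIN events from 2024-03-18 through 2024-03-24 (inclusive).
6

To filter by date range:

1. Date range: 2024-03-18 through 2024-03-24, both dates inclusive
2. Filter for LOGIN events whose date falls in this range
3. Count matching events: 6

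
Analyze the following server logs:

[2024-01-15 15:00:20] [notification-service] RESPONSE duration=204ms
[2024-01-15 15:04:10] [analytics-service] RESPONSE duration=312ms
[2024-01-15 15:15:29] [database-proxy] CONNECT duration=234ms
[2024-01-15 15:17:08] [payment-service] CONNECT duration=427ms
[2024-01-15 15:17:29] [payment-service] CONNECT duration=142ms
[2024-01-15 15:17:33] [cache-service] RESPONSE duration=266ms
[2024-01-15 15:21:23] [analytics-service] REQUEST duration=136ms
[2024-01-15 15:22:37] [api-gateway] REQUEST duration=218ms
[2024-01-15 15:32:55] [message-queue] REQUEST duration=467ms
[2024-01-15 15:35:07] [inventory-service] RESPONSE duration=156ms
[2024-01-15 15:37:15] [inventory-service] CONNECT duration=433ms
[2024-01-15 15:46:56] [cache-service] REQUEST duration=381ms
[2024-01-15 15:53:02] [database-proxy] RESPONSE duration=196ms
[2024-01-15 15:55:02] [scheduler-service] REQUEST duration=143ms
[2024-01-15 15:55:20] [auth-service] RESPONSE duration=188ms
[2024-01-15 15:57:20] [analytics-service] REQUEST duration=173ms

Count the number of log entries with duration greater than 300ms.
5

To count timeouts:

1. Threshold: 300ms
2. Extract duration from each log entry
3. Count entries where duration > 300
4. Timeout count: 5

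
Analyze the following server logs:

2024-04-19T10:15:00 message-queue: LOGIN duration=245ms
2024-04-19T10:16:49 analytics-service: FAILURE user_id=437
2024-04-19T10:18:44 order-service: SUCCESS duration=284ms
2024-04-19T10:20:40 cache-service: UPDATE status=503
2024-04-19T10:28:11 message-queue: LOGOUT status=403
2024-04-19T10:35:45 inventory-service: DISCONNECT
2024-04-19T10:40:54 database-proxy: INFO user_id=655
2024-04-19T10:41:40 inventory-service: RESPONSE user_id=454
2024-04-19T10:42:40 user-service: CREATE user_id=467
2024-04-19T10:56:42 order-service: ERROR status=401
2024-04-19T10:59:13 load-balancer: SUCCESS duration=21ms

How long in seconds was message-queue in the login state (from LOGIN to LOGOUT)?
791

To calculate state duration:

1. Find LOGIN event for message-queue: 2024-04-19T10:15:00
2. Find LOGOUT event for message-queue: 2024-04-19T10:28:11
3. Calculate duration: 2024-04-19T10:28:11 - 2024-04-19T10:15:00 = 791 seconds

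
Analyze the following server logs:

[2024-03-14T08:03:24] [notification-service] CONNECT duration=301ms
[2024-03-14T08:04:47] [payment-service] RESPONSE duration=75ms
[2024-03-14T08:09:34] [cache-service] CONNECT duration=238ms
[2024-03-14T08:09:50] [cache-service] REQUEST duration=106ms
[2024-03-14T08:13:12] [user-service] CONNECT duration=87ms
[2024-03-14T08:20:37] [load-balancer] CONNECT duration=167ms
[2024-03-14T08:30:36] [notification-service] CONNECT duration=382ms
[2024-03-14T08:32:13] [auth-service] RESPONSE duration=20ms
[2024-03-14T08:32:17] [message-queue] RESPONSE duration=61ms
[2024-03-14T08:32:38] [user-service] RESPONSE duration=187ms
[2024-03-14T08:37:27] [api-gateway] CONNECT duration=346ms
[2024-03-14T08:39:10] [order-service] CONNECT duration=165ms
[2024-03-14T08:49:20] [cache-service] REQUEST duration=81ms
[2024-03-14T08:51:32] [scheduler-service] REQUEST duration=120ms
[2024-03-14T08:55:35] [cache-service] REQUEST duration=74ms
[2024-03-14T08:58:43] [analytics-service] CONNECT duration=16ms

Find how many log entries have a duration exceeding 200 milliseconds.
4

To count timeouts:

1. Threshold: 200ms
2. Extract duration from each log entry
3. Count entries where duration > 200
4. Timeout count: 4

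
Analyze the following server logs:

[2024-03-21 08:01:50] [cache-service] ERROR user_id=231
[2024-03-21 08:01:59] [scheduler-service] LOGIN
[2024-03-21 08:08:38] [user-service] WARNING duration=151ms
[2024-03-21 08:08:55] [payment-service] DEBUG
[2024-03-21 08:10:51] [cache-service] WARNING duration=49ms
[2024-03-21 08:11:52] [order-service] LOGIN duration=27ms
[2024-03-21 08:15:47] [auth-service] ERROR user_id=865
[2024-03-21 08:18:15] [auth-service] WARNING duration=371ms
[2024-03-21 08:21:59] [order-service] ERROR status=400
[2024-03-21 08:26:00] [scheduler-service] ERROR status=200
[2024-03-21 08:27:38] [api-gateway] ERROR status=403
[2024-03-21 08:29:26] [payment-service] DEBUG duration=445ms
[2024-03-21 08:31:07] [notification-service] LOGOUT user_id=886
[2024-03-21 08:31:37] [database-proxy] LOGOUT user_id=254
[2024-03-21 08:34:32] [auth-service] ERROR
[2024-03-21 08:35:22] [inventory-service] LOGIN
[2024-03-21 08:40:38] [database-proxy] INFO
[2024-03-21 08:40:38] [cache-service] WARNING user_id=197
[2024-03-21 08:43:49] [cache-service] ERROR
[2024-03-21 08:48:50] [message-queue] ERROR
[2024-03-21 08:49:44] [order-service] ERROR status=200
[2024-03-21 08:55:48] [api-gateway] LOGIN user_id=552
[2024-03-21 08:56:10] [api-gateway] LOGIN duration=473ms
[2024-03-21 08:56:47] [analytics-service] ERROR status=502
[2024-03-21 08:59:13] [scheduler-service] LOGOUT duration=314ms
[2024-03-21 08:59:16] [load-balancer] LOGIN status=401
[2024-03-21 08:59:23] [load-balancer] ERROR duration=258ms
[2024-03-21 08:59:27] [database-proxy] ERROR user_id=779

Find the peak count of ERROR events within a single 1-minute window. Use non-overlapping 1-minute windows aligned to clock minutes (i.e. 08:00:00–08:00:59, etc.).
2

To find the burst window:

1. Divide the log period into non-overlapping 1-minute windows starting at 08:00
2. Count ERROR events in each window
3. Find the window with maximum count
4. Maximum events in a window: 2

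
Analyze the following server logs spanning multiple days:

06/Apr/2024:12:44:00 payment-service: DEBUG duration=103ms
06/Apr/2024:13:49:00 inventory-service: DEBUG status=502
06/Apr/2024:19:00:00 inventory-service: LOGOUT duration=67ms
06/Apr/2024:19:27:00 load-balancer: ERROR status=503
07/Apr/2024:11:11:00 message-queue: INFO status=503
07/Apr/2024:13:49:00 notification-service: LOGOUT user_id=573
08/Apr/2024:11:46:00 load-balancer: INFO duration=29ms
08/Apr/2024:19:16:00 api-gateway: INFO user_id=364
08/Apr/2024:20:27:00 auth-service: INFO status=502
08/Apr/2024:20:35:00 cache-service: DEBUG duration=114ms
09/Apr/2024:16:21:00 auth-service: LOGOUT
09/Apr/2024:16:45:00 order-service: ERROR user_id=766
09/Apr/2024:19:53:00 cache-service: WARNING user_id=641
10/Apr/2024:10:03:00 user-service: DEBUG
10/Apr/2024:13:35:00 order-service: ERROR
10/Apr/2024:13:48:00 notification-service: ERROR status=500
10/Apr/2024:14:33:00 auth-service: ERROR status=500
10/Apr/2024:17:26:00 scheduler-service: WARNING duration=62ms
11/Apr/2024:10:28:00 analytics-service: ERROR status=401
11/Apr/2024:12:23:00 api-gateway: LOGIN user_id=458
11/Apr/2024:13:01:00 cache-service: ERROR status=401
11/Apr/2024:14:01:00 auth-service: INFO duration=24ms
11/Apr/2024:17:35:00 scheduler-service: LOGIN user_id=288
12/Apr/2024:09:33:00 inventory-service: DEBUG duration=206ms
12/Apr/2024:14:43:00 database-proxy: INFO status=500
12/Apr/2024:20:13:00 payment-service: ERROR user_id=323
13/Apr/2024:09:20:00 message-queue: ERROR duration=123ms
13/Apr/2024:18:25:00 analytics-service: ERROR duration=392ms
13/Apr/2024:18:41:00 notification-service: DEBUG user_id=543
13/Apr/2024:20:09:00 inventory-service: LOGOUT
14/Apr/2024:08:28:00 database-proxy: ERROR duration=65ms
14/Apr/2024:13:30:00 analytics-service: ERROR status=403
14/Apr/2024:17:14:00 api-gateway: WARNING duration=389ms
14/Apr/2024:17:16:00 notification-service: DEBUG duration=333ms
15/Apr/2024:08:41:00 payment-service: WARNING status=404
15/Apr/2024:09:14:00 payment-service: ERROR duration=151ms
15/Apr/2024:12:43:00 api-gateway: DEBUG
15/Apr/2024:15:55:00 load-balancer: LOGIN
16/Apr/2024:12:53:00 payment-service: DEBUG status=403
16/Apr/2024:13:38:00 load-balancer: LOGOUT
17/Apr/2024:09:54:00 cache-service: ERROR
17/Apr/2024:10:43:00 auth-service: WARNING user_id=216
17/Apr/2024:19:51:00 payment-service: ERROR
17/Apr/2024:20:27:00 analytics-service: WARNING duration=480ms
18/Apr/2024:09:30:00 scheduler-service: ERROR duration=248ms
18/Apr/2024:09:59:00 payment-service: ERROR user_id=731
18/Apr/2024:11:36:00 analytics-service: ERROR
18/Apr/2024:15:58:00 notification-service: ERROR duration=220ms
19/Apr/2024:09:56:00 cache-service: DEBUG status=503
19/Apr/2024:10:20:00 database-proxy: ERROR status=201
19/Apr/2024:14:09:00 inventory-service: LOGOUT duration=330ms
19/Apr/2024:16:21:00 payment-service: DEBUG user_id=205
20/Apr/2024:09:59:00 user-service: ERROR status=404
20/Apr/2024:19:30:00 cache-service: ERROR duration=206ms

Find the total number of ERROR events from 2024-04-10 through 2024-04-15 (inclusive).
11

To filter by date range:

1. Date range: 2024-04-10 through 2024-04-15, both dates inclusive
2. Filter for ERROR events whose date falls in this range
3. Count matching events: 11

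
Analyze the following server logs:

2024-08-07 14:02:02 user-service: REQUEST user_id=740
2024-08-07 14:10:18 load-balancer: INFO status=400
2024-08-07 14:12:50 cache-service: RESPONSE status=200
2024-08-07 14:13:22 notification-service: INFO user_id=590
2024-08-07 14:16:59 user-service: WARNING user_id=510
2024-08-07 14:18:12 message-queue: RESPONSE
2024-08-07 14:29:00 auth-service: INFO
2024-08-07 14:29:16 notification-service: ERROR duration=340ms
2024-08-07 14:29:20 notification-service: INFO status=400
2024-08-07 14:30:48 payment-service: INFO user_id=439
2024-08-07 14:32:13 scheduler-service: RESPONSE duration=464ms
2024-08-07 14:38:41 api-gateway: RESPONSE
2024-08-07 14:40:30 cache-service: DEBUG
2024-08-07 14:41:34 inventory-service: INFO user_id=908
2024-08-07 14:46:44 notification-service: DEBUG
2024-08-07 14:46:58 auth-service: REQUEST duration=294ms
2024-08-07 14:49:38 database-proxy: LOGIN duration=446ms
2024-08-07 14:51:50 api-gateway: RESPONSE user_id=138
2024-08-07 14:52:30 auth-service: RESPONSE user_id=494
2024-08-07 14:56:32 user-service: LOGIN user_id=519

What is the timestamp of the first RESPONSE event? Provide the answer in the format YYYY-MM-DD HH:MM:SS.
2024-08-07 14:12:50

To find the first event:

1. Filter for all RESPONSE events
2. Sort by timestamp
3. Select the first one
4. Timestamp: 2024-08-07 14:12:50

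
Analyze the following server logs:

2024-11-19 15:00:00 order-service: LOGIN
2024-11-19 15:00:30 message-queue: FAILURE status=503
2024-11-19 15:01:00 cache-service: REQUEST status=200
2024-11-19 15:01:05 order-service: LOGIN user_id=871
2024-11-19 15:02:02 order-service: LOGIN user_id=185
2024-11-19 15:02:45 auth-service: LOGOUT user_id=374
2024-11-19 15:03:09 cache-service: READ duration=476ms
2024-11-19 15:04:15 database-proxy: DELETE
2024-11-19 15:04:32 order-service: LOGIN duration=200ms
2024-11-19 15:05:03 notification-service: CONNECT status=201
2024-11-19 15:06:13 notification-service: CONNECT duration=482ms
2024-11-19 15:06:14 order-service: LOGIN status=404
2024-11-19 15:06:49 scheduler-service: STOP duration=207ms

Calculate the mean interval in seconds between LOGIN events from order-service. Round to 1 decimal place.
93.5

To calculate average interval:

1. Find all LOGIN events for order-service in order
2. Calculate time gaps between consecutive events
3. Compute mean of gaps: 374 / 4 = 93.5 seconds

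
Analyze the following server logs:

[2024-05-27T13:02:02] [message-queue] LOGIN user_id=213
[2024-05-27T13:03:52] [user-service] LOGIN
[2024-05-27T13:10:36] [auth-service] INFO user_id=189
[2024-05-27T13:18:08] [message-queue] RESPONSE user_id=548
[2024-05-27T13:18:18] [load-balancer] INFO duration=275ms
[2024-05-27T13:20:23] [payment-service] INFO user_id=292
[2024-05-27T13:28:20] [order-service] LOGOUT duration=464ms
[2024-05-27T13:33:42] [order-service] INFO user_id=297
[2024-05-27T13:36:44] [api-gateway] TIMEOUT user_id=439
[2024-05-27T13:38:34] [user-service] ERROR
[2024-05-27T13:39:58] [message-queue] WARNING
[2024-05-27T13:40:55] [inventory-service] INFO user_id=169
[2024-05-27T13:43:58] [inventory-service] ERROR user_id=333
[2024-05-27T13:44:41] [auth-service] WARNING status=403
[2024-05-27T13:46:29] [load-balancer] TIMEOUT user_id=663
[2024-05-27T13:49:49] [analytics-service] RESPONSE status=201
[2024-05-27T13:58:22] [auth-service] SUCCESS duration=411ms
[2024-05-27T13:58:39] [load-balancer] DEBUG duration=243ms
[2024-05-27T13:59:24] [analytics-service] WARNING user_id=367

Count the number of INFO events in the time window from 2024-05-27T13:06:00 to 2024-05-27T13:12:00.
1

To count events in the time window:

1. Window boundaries: 2024-05-27T13:06:00 to 2024-05-27T13:12:00
2. Filter for INFO events within this window
3. Count matching events: 1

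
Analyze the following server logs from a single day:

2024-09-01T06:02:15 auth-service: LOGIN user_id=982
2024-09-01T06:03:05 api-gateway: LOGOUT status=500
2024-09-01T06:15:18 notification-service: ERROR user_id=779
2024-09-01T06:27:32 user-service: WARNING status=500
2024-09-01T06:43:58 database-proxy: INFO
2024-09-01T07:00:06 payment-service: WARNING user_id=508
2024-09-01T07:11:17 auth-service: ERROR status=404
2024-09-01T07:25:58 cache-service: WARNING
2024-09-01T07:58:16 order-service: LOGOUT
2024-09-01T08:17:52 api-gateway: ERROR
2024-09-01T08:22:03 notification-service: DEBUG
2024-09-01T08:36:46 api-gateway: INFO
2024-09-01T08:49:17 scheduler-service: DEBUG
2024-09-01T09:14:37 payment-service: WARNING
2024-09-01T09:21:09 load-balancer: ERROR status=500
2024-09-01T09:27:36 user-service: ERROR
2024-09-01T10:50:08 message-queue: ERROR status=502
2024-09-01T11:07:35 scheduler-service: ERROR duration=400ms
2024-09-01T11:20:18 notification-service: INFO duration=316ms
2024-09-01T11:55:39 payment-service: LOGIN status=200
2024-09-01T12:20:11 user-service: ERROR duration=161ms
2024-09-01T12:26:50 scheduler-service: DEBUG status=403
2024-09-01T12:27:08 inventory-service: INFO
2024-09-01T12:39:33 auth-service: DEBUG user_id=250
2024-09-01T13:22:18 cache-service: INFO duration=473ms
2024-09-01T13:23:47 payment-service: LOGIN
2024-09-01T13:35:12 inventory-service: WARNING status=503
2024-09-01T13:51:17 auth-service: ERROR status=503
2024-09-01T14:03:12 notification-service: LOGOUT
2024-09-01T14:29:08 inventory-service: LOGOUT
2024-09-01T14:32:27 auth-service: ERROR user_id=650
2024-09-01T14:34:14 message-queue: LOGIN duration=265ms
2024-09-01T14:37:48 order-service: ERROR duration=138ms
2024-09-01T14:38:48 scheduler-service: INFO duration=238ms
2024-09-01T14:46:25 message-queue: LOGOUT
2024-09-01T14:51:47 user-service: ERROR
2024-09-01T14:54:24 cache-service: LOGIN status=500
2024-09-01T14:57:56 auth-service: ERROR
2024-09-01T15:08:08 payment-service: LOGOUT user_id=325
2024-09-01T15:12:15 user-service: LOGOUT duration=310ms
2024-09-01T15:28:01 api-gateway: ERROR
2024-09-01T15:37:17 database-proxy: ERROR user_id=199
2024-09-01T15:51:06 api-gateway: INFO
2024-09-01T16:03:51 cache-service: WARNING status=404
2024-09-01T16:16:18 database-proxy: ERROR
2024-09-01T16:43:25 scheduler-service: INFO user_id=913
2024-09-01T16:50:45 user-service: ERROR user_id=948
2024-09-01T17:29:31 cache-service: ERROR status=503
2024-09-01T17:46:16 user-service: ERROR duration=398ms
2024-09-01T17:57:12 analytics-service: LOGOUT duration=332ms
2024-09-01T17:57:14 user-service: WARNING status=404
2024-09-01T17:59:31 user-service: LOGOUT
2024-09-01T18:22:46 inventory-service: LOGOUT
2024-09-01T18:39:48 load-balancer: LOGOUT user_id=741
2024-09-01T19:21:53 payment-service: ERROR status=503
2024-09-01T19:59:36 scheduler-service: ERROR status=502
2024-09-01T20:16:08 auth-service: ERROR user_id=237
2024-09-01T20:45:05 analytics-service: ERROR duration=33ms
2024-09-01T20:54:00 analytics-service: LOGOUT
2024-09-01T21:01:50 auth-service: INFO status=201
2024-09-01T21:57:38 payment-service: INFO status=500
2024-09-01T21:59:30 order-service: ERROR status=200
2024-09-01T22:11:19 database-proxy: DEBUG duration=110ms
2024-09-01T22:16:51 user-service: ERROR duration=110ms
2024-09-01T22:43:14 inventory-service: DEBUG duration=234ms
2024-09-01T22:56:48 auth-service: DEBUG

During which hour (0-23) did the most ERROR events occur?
14

To find the peak hour:

1. Group all ERROR events by hour
2. Count events in each hour
3. Find hour with maximum count
4. Peak hour: 14 (with 4 events)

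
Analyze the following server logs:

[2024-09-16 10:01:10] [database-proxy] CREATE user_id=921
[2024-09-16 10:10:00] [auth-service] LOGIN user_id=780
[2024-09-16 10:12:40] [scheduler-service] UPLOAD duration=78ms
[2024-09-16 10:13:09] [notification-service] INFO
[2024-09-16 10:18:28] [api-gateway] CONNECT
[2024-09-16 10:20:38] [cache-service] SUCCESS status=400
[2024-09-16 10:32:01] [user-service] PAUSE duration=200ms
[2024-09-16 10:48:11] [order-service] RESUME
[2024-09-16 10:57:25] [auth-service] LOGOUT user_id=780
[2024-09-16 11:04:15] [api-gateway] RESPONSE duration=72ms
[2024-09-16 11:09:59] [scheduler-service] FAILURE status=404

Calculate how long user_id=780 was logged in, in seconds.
2845

To calculate session duration:

1. Find LOGIN event for user_id=780: 2024-09-16 10:10:00
2. Find LOGOUT event for user_id=780: 2024-09-16 10:57:25
3. Session duration: 2024-09-16 10:57:25 - 2024-09-16 10:10:00 = 2845 seconds (47 minutes)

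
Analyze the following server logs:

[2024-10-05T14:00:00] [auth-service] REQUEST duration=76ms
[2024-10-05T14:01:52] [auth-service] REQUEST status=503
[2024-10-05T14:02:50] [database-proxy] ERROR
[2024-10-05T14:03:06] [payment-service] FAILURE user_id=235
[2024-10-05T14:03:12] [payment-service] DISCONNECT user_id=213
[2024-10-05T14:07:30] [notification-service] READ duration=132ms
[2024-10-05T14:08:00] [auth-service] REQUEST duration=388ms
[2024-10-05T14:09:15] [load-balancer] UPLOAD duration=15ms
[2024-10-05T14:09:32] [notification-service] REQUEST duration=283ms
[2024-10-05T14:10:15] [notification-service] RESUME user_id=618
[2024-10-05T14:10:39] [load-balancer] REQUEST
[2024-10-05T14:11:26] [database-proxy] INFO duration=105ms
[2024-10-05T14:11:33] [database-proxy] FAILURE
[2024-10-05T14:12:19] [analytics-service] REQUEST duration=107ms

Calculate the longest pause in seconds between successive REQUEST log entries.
368

To find the longest gap:

1. Extract all REQUEST events in chronological order
2. Calculate time differences between consecutive events
3. Find the maximum difference
4. Longest gap: 368 seconds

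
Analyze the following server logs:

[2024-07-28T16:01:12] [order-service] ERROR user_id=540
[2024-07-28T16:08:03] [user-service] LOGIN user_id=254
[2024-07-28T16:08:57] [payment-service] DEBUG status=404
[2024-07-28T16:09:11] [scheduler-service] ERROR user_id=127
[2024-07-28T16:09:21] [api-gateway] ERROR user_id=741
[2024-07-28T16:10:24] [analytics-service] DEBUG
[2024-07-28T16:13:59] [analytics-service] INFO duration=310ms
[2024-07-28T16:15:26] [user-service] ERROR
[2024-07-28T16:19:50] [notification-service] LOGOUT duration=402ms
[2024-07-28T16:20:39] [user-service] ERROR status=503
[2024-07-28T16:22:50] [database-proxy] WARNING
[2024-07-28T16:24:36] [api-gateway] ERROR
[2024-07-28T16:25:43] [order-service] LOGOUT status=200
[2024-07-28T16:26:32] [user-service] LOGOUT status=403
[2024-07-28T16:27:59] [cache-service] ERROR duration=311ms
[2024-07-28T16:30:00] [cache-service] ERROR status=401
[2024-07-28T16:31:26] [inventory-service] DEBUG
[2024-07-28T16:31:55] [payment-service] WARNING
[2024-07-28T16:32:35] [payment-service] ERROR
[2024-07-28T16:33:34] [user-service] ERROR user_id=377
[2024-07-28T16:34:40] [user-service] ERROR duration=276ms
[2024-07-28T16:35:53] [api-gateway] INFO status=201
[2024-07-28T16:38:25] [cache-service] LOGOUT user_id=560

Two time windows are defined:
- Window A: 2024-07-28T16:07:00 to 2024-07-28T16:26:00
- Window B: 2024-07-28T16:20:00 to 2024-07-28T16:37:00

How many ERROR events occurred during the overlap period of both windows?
2

To find overlap events:

1. Window A: 2024-07-28T16:07:00 to 2024-07-28T16:26:00
2. Window B: 2024-07-28T16:20:00 to 2024-07-28T16:37:00
3. Overlap period: 2024-07-28T16:20:00 to 2024-07-28T16:26:00
4. Count ERROR events in overlap: 2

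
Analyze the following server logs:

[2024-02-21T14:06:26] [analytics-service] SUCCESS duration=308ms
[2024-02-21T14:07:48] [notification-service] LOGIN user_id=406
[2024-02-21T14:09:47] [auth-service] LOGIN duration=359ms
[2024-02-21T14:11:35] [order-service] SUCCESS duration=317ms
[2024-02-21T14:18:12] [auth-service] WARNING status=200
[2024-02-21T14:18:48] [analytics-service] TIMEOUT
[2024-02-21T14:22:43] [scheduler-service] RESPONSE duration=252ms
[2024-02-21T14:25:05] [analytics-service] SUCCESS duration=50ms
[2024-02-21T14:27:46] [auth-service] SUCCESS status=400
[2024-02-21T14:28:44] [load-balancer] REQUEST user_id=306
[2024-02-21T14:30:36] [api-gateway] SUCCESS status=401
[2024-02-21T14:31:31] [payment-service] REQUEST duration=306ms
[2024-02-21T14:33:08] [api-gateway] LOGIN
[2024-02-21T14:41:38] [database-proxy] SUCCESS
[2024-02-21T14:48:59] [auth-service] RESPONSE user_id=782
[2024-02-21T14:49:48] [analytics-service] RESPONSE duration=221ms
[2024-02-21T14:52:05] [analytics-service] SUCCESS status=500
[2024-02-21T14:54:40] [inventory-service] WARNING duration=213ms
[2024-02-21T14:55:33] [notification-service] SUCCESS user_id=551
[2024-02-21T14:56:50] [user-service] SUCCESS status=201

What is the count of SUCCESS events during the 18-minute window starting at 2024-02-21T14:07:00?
1

To count events in the time window:

1. Window boundaries: 2024-02-21T14:07:00 to 2024-02-21T14:25:00
2. Filter for SUCCESS events within this window
3. Count matching events: 1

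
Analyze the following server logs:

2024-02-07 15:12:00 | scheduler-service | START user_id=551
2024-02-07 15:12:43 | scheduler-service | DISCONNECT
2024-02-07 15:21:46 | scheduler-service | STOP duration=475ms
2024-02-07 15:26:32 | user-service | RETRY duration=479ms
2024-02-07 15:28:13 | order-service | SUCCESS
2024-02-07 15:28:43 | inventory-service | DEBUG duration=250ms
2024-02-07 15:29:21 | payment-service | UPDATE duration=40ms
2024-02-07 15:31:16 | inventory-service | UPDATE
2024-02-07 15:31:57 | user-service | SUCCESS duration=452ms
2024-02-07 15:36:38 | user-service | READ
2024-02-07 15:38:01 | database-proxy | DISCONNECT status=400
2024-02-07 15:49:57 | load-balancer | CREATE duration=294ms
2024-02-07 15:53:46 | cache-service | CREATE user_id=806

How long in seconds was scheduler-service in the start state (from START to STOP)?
586

To calculate state duration:

1. Find START event for scheduler-service: 2024-02-07 15:12:00
2. Find STOP event for scheduler-service: 2024-02-07 15:21:46
3. Calculate duration: 2024-02-07 15:21:46 - 2024-02-07 15:12:00 = 586 seconds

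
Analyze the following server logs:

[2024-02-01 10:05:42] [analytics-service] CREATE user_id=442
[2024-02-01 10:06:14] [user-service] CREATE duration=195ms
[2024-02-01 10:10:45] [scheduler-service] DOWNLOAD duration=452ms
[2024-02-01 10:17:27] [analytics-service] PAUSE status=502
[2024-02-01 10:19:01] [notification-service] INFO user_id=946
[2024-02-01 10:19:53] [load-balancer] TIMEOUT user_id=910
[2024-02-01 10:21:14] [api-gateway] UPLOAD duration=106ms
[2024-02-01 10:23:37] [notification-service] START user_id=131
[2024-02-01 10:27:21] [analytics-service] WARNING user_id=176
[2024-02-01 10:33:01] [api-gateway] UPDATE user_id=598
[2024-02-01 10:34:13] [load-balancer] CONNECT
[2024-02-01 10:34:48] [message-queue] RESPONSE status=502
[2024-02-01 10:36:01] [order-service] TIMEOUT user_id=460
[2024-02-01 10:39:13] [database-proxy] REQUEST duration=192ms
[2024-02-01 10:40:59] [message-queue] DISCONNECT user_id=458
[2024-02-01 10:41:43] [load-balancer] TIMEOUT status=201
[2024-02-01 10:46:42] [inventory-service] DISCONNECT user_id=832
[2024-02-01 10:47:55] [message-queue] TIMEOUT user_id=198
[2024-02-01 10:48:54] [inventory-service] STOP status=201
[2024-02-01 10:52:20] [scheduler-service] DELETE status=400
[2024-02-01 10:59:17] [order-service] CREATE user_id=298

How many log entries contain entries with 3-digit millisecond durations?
4

To find matching entries:

1. Pattern to match: entries with 3-digit millisecond durations
2. Scan each log entry for the pattern
3. Count matches: 4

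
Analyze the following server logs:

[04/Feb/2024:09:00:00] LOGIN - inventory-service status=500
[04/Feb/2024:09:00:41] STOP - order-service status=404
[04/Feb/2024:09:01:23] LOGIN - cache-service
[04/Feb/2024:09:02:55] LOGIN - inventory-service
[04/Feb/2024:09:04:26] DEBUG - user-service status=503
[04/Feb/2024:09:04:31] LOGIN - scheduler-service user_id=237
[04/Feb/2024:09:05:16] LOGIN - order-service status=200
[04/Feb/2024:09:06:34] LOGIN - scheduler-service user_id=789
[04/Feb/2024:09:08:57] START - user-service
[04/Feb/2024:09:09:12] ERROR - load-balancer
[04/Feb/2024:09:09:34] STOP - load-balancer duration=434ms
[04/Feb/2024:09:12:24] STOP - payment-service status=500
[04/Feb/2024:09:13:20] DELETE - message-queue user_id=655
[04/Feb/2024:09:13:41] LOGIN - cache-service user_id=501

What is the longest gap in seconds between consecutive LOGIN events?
427

To find the longest gap:

1. Extract all LOGIN events in chronological order
2. Calculate time differences between consecutive events
3. Find the maximum difference
4. Longest gap: 427 seconds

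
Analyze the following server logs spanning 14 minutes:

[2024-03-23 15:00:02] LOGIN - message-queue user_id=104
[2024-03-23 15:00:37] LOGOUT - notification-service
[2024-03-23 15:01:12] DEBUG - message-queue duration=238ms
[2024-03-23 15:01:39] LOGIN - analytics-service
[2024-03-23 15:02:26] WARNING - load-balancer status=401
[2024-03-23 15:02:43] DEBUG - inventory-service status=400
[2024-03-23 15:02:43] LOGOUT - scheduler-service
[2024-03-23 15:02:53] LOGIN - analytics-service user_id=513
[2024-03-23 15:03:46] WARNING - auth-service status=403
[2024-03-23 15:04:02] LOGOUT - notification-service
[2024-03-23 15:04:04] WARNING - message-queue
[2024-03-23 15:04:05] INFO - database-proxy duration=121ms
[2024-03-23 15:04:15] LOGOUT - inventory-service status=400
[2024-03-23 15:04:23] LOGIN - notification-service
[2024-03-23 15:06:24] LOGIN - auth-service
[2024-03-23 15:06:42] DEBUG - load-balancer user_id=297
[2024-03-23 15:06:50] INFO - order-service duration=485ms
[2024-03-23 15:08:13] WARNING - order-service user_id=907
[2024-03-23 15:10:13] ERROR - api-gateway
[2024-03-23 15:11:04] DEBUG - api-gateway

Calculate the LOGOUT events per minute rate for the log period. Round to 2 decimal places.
0.29

To calculate the rate:

1. Count total LOGOUT events: 4
2. Total time period: 14 minutes
3. Rate = 4 / 14 = 0.29 events per minute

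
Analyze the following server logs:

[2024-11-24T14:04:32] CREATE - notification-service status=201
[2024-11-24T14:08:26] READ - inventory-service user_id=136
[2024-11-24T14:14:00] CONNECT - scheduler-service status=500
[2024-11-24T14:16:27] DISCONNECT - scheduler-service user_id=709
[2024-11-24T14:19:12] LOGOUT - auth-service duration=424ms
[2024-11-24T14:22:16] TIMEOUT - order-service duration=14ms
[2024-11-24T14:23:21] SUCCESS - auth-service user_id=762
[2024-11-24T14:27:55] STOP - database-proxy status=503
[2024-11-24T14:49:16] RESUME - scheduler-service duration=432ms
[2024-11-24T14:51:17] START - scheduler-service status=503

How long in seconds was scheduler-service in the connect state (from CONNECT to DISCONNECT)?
147

To calculate state duration:

1. Find CONNECT event for scheduler-service: 2024-11-24T14:14:00
2. Find DISCONNECT event for scheduler-service: 2024-11-24T14:16:27
3. Calculate duration: 2024-11-24T14:16:27 - 2024-11-24T14:14:00 = 147 seconds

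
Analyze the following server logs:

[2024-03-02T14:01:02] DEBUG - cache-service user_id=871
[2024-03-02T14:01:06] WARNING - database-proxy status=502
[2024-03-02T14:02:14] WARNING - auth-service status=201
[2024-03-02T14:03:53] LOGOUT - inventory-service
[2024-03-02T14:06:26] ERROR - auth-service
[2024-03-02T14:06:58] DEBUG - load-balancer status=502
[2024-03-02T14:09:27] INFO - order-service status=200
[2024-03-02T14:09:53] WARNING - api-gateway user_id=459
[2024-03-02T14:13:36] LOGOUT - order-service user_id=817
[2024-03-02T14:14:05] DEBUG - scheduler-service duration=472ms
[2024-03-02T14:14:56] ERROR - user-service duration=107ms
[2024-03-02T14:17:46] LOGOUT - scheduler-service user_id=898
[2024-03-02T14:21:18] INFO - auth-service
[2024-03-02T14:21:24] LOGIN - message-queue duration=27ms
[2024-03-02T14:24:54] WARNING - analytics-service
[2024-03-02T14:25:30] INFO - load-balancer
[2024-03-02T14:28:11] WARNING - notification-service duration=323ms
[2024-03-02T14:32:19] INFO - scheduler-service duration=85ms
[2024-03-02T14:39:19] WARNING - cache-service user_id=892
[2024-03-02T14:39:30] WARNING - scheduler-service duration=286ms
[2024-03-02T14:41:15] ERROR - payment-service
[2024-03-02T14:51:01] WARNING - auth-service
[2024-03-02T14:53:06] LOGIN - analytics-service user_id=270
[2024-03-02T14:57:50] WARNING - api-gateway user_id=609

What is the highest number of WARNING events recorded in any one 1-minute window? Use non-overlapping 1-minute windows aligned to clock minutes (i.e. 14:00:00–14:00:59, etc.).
2

To find the burst window:

1. Divide the log period into non-overlapping 1-minute windows starting at 14:00
2. Count WARNING events in each window
3. Find the window with maximum count
4. Maximum events in a window: 2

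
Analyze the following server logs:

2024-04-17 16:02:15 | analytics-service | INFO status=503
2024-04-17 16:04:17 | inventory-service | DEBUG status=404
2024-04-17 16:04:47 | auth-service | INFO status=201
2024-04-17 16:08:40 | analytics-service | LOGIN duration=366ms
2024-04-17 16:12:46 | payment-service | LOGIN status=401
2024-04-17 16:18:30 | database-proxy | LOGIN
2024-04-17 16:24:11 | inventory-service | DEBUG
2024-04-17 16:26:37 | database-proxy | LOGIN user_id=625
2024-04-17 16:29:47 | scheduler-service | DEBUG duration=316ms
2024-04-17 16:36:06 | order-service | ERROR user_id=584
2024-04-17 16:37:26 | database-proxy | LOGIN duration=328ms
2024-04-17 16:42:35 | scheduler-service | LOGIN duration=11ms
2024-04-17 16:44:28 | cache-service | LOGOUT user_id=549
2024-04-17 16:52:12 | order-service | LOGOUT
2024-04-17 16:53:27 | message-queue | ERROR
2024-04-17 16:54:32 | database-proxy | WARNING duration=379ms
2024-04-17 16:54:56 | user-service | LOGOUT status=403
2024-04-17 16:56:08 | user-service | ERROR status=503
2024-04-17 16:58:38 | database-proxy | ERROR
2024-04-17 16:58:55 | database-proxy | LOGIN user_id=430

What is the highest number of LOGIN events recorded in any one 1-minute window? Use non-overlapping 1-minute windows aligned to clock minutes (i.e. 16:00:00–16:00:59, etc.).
1

To find the burst window:

1. Divide the log period into non-overlapping 1-minute windows starting at 16:00
2. Count LOGIN events in each window
3. Find the window with maximum count
4. Maximum events in a window: 1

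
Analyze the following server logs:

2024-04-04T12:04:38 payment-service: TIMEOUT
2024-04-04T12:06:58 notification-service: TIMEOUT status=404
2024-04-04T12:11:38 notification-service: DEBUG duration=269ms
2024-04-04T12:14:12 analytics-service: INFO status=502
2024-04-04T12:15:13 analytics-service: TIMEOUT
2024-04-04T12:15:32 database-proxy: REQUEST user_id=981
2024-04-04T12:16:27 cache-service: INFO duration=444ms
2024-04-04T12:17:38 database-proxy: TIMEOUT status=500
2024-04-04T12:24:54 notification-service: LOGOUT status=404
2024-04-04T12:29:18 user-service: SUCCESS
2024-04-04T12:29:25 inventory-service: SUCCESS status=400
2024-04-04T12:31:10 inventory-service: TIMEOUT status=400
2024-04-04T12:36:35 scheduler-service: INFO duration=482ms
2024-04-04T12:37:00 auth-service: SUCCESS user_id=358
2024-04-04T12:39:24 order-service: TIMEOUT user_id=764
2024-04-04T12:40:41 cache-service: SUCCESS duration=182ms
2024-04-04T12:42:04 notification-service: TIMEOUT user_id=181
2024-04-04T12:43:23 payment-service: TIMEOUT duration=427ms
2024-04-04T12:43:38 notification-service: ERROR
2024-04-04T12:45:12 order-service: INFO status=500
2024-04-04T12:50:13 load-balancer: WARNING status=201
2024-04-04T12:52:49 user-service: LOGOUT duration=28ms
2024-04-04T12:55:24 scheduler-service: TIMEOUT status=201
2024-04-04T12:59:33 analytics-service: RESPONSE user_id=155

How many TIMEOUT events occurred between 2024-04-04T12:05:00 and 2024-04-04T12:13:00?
1

To count events in the time window:

1. Window boundaries: 2024-04-04T12:05:00 to 2024-04-04T12:13:00
2. Filter for TIMEOUT events within this window
3. Count matching events: 1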